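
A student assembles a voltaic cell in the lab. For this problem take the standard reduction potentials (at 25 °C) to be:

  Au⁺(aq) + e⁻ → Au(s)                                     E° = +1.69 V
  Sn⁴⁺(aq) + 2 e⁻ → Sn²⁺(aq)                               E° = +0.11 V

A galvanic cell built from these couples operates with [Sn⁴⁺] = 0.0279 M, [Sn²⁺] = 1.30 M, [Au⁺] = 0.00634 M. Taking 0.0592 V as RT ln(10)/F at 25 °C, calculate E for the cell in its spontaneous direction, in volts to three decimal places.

+1.499 V

Au⁺/Au is the cathode (higher E°), Sn⁴⁺/Sn²⁺ the anode: E°cell = +1.69 − (+0.11) = +1.58 V, n = 2.
Overall: 2 Au⁺(aq) + Sn²⁺(aq) → 2 Au(s) + Sn⁴⁺(aq)
Q = [Sn⁴⁺] / ([Au⁺]^2·[Sn²⁺]); log Q = 2.727.
E = E° − (0.0592/n) log Q = +1.58 − (0.0592/2)(2.727) = +1.499 V.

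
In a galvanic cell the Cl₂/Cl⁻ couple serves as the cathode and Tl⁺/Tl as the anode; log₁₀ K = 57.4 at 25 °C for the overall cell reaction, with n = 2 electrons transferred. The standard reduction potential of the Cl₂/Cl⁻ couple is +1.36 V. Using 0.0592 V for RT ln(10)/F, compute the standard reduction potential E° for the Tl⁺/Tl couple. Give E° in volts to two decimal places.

-0.34 V

E°cell = (0.0592/n)·log K = (0.0592/2)(57.4) = +1.699 V.
Since Cl₂/Cl⁻ is the cathode and Tl⁺/Tl the anode, E°cell = E°(Cl₂/Cl⁻) − E°(Tl⁺/Tl).
So E°(Tl⁺/Tl) = E°(Cl₂/Cl⁻) − E°cell = (+1.36) − (+1.699) = -0.34 V.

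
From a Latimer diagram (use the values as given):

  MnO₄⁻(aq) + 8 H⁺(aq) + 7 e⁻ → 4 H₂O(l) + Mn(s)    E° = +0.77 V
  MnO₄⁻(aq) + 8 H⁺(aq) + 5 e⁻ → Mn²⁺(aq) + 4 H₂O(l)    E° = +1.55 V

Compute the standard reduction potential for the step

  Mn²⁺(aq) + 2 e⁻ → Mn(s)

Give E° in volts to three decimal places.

Sequential free energies add, so n₃E°₃ = n₁E°₁ + n₂E°₂.
With n₃ = 7, and the known step contributing 5×(+1.55) V, the unknown satisfies 2·E° = 7×(+0.77) − 5×(+1.55) = -2.360.
E° = -2.360 / 2 = -1.180 V.

-1.180 V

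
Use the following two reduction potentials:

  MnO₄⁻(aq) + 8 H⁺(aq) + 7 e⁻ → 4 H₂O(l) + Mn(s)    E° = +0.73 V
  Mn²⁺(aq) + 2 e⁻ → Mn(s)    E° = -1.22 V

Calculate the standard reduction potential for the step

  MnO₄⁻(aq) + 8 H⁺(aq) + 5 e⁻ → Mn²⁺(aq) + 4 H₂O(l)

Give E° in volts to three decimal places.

+1.510 V

Sequential free energies add, so n₃E°₃ = n₁E°₁ + n₂E°₂.
With n₃ = 7, and the known step contributing 2×(-1.22) V, the unknown satisfies 5·E° = 7×(+0.73) − 2×(-1.22) = +7.550.
E° = +7.550 / 5 = +1.510 V.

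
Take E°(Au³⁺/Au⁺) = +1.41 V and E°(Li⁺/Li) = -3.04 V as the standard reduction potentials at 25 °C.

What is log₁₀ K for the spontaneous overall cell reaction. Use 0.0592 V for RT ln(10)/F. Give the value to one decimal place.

150.3

Cathode: Au³⁺/Au⁺; anode: Li⁺/Li. E°cell = +4.45 V, n = 2.
log K = nE°cell / 0.0592 = (2)(+4.45) / 0.0592 = 150.3.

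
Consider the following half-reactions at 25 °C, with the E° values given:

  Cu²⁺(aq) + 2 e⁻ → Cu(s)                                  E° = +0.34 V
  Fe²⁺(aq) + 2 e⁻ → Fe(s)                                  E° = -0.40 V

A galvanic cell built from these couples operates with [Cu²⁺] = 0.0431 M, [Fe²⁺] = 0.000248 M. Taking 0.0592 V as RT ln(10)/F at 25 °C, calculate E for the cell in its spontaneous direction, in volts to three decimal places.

Cu²⁺/Cu is the cathode (higher E°), Fe²⁺/Fe the anode: E°cell = +0.34 − (-0.40) = +0.74 V, n = 2.
Overall: Cu²⁺(aq) + Fe(s) → Cu(s) + Fe²⁺(aq)
Q = [Fe²⁺] / ([Cu²⁺]); log Q = -2.240.
E = E° − (0.0592/n) log Q = +0.74 − (0.0592/2)(-2.240) = +0.806 V.

+0.806 V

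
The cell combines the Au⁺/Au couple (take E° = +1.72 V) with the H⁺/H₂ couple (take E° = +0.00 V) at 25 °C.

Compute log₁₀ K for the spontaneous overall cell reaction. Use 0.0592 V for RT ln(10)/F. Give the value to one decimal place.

Cathode: Au⁺/Au; anode: H⁺/H₂. E°cell = +1.72 V, n = 2.
log K = nE°cell / 0.0592 = (2)(+1.72) / 0.0592 = 58.1.

58.1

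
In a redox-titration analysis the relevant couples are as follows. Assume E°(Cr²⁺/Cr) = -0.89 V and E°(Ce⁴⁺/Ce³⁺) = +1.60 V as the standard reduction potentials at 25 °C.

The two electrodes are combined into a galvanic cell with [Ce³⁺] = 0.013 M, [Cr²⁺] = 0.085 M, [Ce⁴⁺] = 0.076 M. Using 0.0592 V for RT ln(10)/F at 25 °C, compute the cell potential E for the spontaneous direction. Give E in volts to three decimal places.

Ce⁴⁺/Ce³⁺ is the cathode (higher E°), Cr²⁺/Cr the anode: E°cell = +1.60 − (-0.89) = +2.49 V, n = 2.
Overall: 2 Ce⁴⁺(aq) + Cr(s) → 2 Ce³⁺(aq) + Cr²⁺(aq)
Q = [Ce³⁺]^2·[Cr²⁺] / ([Ce⁴⁺]^2); log Q = -2.604.
E = E° − (0.0592/n) log Q = +2.49 − (0.0592/2)(-2.604) = +2.567 V.

+2.567 V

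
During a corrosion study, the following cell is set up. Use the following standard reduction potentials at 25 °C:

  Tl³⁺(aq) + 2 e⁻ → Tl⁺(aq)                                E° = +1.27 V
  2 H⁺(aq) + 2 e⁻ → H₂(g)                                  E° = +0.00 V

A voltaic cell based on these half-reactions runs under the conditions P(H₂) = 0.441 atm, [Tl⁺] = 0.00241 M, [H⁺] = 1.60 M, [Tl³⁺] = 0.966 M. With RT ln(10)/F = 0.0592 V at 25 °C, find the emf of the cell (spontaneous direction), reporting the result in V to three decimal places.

Tl³⁺/Tl⁺ is the cathode (higher E°), H⁺/H₂ the anode: E°cell = +1.27 − (+0.00) = +1.27 V, n = 2.
Overall: Tl³⁺(aq) + H₂(g) → Tl⁺(aq) + 2 H⁺(aq)
Q = [Tl⁺]·[H⁺]^2 / ([Tl³⁺]·P(H₂)); log Q = -1.839.
E = E° − (0.0592/n) log Q = +1.27 − (0.0592/2)(-1.839) = +1.324 V.

+1.324 V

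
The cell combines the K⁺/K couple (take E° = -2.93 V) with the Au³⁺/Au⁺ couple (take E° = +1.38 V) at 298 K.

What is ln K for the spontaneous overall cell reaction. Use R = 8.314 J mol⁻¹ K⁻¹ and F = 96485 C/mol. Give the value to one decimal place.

Cathode: Au³⁺/Au⁺; anode: K⁺/K. E°cell = (+1.38) − (-2.93) = +4.31 V, with n = 2.
ΔG° = −nFE° = −RT ln K, so ln K = nFE°/(RT) = (2)(96485)(+4.31) / ((8.314)(298)) = 335.692.

335.7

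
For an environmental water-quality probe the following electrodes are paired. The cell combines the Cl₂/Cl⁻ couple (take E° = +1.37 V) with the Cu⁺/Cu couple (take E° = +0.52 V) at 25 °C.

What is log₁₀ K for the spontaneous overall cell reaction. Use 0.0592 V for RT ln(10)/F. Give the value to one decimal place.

Cathode: Cl₂/Cl⁻; anode: Cu⁺/Cu. E°cell = +0.85 V, n = 2.
log K = nE°cell / 0.0592 = (2)(+0.85) / 0.0592 = 28.7.

28.7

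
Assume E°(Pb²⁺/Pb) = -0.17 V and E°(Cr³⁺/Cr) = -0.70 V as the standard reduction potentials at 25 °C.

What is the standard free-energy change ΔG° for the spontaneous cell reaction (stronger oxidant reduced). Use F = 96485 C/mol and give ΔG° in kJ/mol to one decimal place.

Pb²⁺/Pb (E° = -0.17 V) is the cathode; Cr³⁺/Cr (E° = -0.70 V) is the anode, so E°cell = +0.53 V.
Balancing electrons gives n = 6 (lcm of 2 and 3).
ΔG° = −nFE° = −(6)(96485)(+0.53) = -306,822 J = -306.8 kJ/mol.

-306.8 kJ/mol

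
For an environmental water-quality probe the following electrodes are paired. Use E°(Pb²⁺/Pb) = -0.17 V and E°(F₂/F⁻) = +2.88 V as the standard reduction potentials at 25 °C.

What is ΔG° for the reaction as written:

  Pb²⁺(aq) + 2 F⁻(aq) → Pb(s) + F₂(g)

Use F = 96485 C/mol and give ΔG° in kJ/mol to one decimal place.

As written, Pb²⁺/Pb is reduced (cathode) and F₂/F⁻ is oxidised (anode), so E°cell = (-0.17) − (+2.88) = -3.05 V.
Balancing electrons gives n = 2.
ΔG° = −nFE° = −(2)(96485)(-3.05) = 588,558 J = +588.6 kJ/mol.

+588.6 kJ/mol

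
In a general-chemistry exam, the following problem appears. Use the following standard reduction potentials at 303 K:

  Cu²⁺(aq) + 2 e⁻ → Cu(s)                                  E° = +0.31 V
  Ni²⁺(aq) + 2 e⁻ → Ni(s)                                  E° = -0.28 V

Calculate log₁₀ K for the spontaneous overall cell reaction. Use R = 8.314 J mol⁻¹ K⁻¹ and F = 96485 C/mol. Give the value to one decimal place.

19.6

Cathode: Cu²⁺/Cu; anode: Ni²⁺/Ni. E°cell = (+0.31) − (-0.28) = +0.59 V, with n = 2.
ΔG° = −nFE° = −RT ln K, so ln K = nFE°/(RT) = (2)(96485)(+0.59) / ((8.314)(303)) = 45.195.
log₁₀ K = 45.195 / ln 10 = 19.6.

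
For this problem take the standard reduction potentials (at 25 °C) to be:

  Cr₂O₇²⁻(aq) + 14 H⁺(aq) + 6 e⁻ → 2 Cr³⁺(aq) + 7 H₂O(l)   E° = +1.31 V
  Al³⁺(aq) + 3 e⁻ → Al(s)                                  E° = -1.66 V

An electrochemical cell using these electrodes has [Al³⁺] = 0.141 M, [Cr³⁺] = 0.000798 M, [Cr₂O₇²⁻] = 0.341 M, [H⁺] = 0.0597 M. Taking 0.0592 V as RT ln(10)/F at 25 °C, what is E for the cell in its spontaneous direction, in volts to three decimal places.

+2.874 V

Cr₂O₇²⁻/Cr³⁺ is the cathode (higher E°), Al³⁺/Al the anode: E°cell = +1.31 − (-1.66) = +2.97 V, n = 6.
Overall: Cr₂O₇²⁻(aq) + 14 H⁺(aq) + 2 Al(s) → 2 Cr³⁺(aq) + 7 H₂O(l) + 2 Al³⁺(aq)
Q = [Cr³⁺]^2·[Al³⁺]^2 / ([Cr₂O₇²⁻]·[H⁺]^14); log Q = 9.706.
E = E° − (0.0592/n) log Q = +2.97 − (0.0592/6)(9.706) = +2.874 V.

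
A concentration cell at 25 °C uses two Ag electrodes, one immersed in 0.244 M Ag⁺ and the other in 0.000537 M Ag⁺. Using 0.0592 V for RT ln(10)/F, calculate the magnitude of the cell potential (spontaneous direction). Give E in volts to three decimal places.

For a concentration cell E°cell = 0. The 0.244 M side is the cathode (reduction is favoured where [Ag⁺] is higher).
With n = 1, E = −(0.0592/1) log([Ag⁺]ₐₙ/[Ag⁺]꜀ₐₜ) = −(0.0592/1) log(0.000537/0.244) = −(0.0592/1)(-2.657) = +0.157 V.

+0.157 V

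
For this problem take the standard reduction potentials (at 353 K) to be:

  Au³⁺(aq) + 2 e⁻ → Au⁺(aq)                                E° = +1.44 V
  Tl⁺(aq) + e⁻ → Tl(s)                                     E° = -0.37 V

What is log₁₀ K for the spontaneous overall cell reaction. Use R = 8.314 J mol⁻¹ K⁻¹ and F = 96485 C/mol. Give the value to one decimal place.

Cathode: Au³⁺/Au⁺; anode: Tl⁺/Tl. E°cell = (+1.44) − (-0.37) = +1.81 V, with n = 2.
ΔG° = −nFE° = −RT ln K, so ln K = nFE°/(RT) = (2)(96485)(+1.81) / ((8.314)(353)) = 119.010.
log₁₀ K = 119.010 / ln 10 = 51.7.

51.7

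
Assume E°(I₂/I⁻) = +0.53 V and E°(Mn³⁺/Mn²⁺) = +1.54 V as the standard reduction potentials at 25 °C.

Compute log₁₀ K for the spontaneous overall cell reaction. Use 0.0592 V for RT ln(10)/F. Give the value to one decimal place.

34.1

Cathode: Mn³⁺/Mn²⁺; anode: I₂/I⁻. E°cell = +1.01 V, n = 2.
log K = nE°cell / 0.0592 = (2)(+1.01) / 0.0592 = 34.1.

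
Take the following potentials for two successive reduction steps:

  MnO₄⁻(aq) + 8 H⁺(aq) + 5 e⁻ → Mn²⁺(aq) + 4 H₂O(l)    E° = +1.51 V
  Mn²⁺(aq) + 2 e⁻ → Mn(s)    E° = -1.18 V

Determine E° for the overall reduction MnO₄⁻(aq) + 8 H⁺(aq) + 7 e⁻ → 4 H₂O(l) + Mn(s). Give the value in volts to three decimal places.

+0.741 V

Since ΔG° = −nFE° is additive over sequential reductions, n₃E°₃ = n₁E°₁ + n₂E°₂.
E°₃ = (5×+1.51 + 2×-1.18) / 7 = (+5.190) / 7 = +0.741 V.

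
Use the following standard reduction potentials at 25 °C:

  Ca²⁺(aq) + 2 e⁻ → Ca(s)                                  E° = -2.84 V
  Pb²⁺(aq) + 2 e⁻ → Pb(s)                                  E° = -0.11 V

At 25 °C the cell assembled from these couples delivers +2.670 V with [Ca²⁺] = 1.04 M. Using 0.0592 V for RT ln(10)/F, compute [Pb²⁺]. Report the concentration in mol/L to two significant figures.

Pb²⁺/Pb is the cathode, Ca²⁺/Ca the anode: E°cell = +2.73 V, n = 2.
Overall reaction: Pb²⁺(aq) + Ca(s) → Pb(s) + Ca²⁺(aq); Q = [Ca²⁺]^1/[Pb²⁺]^1.
From E = E° − (0.0592/n) log Q: log Q = (E° − E)·n/0.0592 = (+2.73 − (+2.670))·2/0.0592 = 2.0270.
So 1·log[Pb²⁺] = 1·log(1.04) − log Q = 0.0170 − (2.0270) = -2.0100; [Pb²⁺] = 10^(-2.0100) ≈ 0.0098 M.

0.0098 M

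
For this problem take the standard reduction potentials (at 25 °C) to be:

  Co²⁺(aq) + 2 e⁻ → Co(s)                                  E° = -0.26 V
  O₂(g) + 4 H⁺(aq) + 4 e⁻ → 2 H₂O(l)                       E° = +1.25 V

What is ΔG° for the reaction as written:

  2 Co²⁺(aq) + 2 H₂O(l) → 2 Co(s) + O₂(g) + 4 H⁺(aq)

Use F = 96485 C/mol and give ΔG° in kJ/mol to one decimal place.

+582.8 kJ/mol

As written, Co²⁺/Co is reduced (cathode) and O₂/H₂O is oxidised (anode), so E°cell = (-0.26) − (+1.25) = -1.51 V.
Balancing electrons gives n = 4.
ΔG° = −nFE° = −(4)(96485)(-1.51) = 582,769 J = +582.8 kJ/mol.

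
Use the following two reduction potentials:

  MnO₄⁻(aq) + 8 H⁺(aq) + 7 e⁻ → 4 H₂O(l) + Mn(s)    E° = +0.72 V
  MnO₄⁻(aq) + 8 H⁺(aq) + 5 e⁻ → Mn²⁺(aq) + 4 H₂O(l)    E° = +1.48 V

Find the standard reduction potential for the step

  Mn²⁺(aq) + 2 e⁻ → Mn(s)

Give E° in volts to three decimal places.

-1.180 V

Sequential free energies add, so n₃E°₃ = n₁E°₁ + n₂E°₂.
With n₃ = 7, and the known step contributing 5×(+1.48) V, the unknown satisfies 2·E° = 7×(+0.72) − 5×(+1.48) = -2.360.
E° = -2.360 / 2 = -1.180 V.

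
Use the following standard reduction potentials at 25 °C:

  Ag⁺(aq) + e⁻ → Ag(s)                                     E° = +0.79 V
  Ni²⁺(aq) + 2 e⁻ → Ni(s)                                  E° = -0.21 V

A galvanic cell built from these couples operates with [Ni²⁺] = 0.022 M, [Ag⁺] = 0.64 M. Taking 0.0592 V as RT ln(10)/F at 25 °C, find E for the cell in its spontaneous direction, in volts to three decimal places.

Ag⁺/Ag is the cathode (higher E°), Ni²⁺/Ni the anode: E°cell = +0.79 − (-0.21) = +1.00 V, n = 2.
Overall: 2 Ag⁺(aq) + Ni(s) → 2 Ag(s) + Ni²⁺(aq)
Q = [Ni²⁺] / ([Ag⁺]^2); log Q = -1.270.
E = E° − (0.0592/n) log Q = +1.00 − (0.0592/2)(-1.270) = +1.038 V.

+1.038 V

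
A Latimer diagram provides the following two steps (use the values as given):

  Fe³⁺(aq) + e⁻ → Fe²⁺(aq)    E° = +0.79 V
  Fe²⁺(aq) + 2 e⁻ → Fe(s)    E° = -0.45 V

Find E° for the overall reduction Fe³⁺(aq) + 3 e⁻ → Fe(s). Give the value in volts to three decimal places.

-0.037 V

Since ΔG° = −nFE° is additive over sequential reductions, n₃E°₃ = n₁E°₁ + n₂E°₂.
E°₃ = (1×+0.79 + 2×-0.45) / 3 = (-0.110) / 3 = -0.037 V.
E° values themselves are not directly additive — weighting by electron count is essential.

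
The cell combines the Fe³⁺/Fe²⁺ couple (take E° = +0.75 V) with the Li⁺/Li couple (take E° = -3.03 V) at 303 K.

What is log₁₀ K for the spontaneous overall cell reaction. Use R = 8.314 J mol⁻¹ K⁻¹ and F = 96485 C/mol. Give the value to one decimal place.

Cathode: Fe³⁺/Fe²⁺; anode: Li⁺/Li. E°cell = (+0.75) − (-3.03) = +3.78 V, with n = 1.
ΔG° = −nFE° = −RT ln K, so ln K = nFE°/(RT) = (1)(96485)(+3.78) / ((8.314)(303)) = 144.777.
log₁₀ K = 144.777 / ln 10 = 62.9.

62.9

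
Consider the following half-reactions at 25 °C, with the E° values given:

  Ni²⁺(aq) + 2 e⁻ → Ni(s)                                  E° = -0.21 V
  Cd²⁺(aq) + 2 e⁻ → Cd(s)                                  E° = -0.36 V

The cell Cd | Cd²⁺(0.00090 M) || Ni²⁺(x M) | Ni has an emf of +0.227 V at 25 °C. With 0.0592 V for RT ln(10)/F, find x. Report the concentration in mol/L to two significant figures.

Ni²⁺/Ni is the cathode, Cd²⁺/Cd the anode: E°cell = +0.15 V, n = 2.
Overall reaction: Ni²⁺(aq) + Cd(s) → Ni(s) + Cd²⁺(aq); Q = [Cd²⁺]^1/[Ni²⁺]^1.
From E = E° − (0.0592/n) log Q: log Q = (E° − E)·n/0.0592 = (+0.15 − (+0.227))·2/0.0592 = -2.6014.
So 1·log[Ni²⁺] = 1·log(0.0009) − log Q = -3.0458 − (-2.6014) = -0.4444; [Ni²⁺] = 10^(-0.4444) ≈ 0.36 M.

0.36 M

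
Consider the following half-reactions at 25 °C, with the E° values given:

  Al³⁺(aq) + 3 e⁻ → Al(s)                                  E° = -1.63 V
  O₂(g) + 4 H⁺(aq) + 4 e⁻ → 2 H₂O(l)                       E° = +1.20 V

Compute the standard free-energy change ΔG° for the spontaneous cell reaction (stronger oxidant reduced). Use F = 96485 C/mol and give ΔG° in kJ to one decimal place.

-3276.6 kJ

O₂/H₂O (E° = +1.20 V) is the cathode; Al³⁺/Al (E° = -1.63 V) is the anode, so E°cell = +2.83 V.
Balancing electrons gives n = 12 (lcm of 4 and 3).
ΔG° = −nFE° = −(12)(96485)(+2.83) = -3,276,631 J = -3276.6 kJ.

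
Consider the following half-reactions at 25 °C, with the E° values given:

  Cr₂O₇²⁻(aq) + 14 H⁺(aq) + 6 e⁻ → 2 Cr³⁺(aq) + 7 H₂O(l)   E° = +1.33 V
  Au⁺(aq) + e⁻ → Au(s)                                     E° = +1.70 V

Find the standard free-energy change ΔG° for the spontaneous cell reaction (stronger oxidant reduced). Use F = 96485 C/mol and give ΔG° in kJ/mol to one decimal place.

-214.2 kJ/mol

Au⁺/Au (E° = +1.70 V) is the cathode; Cr₂O₇²⁻/Cr³⁺ (E° = +1.33 V) is the anode, so E°cell = +0.37 V.
Balancing electrons gives n = 6 (lcm of 1 and 6).
ΔG° = −nFE° = −(6)(96485)(+0.37) = -214,197 J = -214.2 kJ/mol.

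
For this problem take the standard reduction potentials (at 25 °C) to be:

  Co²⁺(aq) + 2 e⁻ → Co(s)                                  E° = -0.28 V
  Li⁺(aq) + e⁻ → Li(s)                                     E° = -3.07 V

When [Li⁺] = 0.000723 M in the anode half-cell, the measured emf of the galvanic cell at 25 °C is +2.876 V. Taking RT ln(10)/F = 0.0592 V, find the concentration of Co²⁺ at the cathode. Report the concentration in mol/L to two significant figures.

0.00042 M

Co²⁺/Co is the cathode, Li⁺/Li the anode: E°cell = +2.79 V, n = 2.
Overall reaction: Co²⁺(aq) + 2 Li(s) → Co(s) + 2 Li⁺(aq); Q = [Li⁺]^2/[Co²⁺]^1.
From E = E° − (0.0592/n) log Q: log Q = (E° − E)·n/0.0592 = (+2.79 − (+2.876))·2/0.0592 = -2.9054.
So 1·log[Co²⁺] = 2·log(0.000723) − log Q = -6.2817 − (-2.9054) = -3.3763; [Co²⁺] = 10^(-3.3763) ≈ 0.00042 M.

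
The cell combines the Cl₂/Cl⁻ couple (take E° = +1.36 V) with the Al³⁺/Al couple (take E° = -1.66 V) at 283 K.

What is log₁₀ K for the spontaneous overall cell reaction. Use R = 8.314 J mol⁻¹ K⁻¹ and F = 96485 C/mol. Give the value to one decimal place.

322.7

Cathode: Cl₂/Cl⁻; anode: Al³⁺/Al. E°cell = (+1.36) − (-1.66) = +3.02 V, with n = 6.
ΔG° = −nFE° = −RT ln K, so ln K = nFE°/(RT) = (6)(96485)(+3.02) / ((8.314)(283)) = 743.056.
log₁₀ K = 743.056 / ln 10 = 322.7.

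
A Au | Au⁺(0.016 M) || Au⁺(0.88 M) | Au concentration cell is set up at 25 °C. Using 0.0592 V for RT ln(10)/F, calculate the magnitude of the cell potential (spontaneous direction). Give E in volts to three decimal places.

+0.103 V

For a concentration cell E°cell = 0. The 0.88 M side is the cathode (reduction is favoured where [Au⁺] is higher).
With n = 1, E = −(0.0592/1) log([Au⁺]ₐₙ/[Au⁺]꜀ₐₜ) = −(0.0592/1) log(0.016/0.88) = −(0.0592/1)(-1.740) = +0.103 V.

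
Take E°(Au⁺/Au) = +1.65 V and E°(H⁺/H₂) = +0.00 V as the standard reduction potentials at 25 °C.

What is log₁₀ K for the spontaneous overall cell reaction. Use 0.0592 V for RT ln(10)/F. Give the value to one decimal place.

Cathode: Au⁺/Au; anode: H⁺/H₂. E°cell = +1.65 V, n = 2.
log K = nE°cell / 0.0592 = (2)(+1.65) / 0.0592 = 55.7.

55.7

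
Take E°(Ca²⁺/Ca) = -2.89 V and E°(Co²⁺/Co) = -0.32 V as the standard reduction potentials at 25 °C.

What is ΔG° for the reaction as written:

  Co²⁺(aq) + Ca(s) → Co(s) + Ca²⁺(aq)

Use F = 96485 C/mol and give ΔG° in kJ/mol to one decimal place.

As written, Co²⁺/Co is reduced (cathode) and Ca²⁺/Ca is oxidised (anode), so E°cell = (-0.32) − (-2.89) = +2.57 V.
Balancing electrons gives n = 2.
ΔG° = −nFE° = −(2)(96485)(+2.57) = -495,933 J = -495.9 kJ/mol.

-495.9 kJ/mol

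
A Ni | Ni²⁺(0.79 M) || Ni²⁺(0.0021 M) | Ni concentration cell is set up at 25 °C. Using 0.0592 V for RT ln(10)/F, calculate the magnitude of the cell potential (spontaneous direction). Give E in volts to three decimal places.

+0.076 V

For a concentration cell E°cell = 0. The 0.79 M side is the cathode (reduction is favoured where [Ni²⁺] is higher).
With n = 2, E = −(0.0592/2) log([Ni²⁺]ₐₙ/[Ni²⁺]꜀ₐₜ) = −(0.0592/2) log(0.0021/0.79) = −(0.0592/2)(-2.575) = +0.076 V.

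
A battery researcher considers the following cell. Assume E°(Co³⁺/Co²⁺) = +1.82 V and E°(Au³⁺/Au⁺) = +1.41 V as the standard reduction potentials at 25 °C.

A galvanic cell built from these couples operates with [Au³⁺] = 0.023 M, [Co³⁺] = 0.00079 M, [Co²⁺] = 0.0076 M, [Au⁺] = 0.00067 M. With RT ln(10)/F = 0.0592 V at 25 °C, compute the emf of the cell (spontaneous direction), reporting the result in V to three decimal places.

+0.306 V

Co³⁺/Co²⁺ is the cathode (higher E°), Au³⁺/Au⁺ the anode: E°cell = +1.82 − (+1.41) = +0.41 V, n = 2.
Overall: 2 Co³⁺(aq) + Au⁺(aq) → 2 Co²⁺(aq) + Au³⁺(aq)
Q = [Co²⁺]^2·[Au³⁺] / ([Co³⁺]^2·[Au⁺]); log Q = 3.502.
E = E° − (0.0592/n) log Q = +0.41 − (0.0592/2)(3.502) = +0.306 V.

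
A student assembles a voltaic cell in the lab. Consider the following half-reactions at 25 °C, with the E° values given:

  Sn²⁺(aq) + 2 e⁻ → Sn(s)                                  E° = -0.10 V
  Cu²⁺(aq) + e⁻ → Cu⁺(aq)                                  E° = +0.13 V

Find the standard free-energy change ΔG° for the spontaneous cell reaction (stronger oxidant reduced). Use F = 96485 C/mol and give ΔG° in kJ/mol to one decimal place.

-44.4 kJ/mol

Cu²⁺/Cu⁺ (E° = +0.13 V) is the cathode; Sn²⁺/Sn (E° = -0.10 V) is the anode, so E°cell = +0.23 V.
Balancing electrons gives n = 2 (lcm of 1 and 2).
ΔG° = −nFE° = −(2)(96485)(+0.23) = -44,383 J = -44.4 kJ/mol.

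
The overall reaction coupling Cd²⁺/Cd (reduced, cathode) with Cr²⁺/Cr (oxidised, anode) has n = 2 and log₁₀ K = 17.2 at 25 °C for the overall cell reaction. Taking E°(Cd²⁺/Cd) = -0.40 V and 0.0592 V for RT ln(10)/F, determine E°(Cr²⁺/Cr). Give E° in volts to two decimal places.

-0.91 V

E°cell = (0.0592/n)·log K = (0.0592/2)(17.2) = +0.509 V.
Since Cd²⁺/Cd is the cathode and Cr²⁺/Cr the anode, E°cell = E°(Cd²⁺/Cd) − E°(Cr²⁺/Cr).
So E°(Cr²⁺/Cr) = E°(Cd²⁺/Cd) − E°cell = (-0.40) − (+0.509) = -0.91 V.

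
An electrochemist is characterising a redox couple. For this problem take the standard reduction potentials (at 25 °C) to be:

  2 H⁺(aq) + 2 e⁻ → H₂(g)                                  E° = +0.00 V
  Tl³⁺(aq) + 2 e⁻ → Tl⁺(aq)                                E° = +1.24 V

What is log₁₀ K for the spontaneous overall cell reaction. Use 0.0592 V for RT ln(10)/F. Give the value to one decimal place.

41.9

Cathode: Tl³⁺/Tl⁺; anode: H⁺/H₂. E°cell = +1.24 V, n = 2.
log K = nE°cell / 0.0592 = (2)(+1.24) / 0.0592 = 41.9.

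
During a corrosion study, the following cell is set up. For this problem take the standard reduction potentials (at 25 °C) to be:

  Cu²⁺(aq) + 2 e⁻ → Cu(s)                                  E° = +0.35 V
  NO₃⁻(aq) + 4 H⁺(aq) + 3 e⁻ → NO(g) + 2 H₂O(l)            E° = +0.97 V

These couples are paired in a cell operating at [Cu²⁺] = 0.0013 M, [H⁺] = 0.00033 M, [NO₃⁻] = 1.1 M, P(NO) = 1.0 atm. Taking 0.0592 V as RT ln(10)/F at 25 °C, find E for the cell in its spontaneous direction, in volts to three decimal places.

+0.431 V

NO₃⁻/NO is the cathode (higher E°), Cu²⁺/Cu the anode: E°cell = +0.97 − (+0.35) = +0.62 V, n = 6.
Overall: 2 NO₃⁻(aq) + 8 H⁺(aq) + 3 Cu(s) → 2 NO(g) + 4 H₂O(l) + 3 Cu²⁺(aq)
Q = P(NO)^2·[Cu²⁺]^3 / ([NO₃⁻]^2·[H⁺]^8); log Q = 19.111.
E = E° − (0.0592/n) log Q = +0.62 − (0.0592/6)(19.111) = +0.431 V.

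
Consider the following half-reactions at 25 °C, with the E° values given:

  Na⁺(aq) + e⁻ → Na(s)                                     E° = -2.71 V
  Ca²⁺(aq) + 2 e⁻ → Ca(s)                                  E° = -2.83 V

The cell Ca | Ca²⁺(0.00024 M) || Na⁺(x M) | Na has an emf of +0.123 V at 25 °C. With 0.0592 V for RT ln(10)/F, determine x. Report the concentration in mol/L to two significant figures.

0.017 M

Na⁺/Na is the cathode, Ca²⁺/Ca the anode: E°cell = +0.12 V, n = 2.
Overall reaction: 2 Na⁺(aq) + Ca(s) → 2 Na(s) + Ca²⁺(aq); Q = [Ca²⁺]^1/[Na⁺]^2.
From E = E° − (0.0592/n) log Q: log Q = (E° − E)·n/0.0592 = (+0.12 − (+0.123))·2/0.0592 = -0.1014.
So 2·log[Na⁺] = 1·log(0.00024) − log Q = -3.6198 − (-0.1014) = -3.5184; log[Na⁺] = -3.5184 / 2 = -1.7592; [Na⁺] = 10^(-1.7592) ≈ 0.017 M.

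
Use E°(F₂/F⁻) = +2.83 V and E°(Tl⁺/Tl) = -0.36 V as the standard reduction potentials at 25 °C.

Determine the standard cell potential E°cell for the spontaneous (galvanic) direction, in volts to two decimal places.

The F₂/F⁻ couple has the higher reduction potential, so it is the cathode; Tl⁺/Tl is oxidised at the anode.
E°cell = E°(cathode) − E°(anode) = (+2.83) − (-0.36) = +3.19 V.

+3.19 V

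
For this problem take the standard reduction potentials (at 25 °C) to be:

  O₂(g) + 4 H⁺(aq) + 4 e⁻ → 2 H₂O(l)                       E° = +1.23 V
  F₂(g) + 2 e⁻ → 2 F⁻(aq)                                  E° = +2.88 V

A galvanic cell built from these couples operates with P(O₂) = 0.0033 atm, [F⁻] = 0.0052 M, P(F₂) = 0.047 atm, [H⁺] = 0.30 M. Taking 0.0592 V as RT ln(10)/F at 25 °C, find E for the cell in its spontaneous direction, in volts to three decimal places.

+1.814 V

F₂/F⁻ is the cathode (higher E°), O₂/H₂O the anode: E°cell = +2.88 − (+1.23) = +1.65 V, n = 4.
Overall: 2 F₂(g) + 2 H₂O(l) → 4 F⁻(aq) + O₂(g) + 4 H⁺(aq)
Q = [F⁻]^4·P(O₂)·[H⁺]^4 / (P(F₂)^2); log Q = -11.053.
E = E° − (0.0592/n) log Q = +1.65 − (0.0592/4)(-11.053) = +1.814 V.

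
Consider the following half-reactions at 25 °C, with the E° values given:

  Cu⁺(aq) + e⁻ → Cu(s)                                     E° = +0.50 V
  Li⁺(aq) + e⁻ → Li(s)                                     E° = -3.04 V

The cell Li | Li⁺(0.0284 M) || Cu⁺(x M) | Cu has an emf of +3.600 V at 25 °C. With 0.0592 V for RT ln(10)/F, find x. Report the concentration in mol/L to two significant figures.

0.29 M

Cu⁺/Cu is the cathode, Li⁺/Li the anode: E°cell = +3.54 V, n = 1.
Overall reaction: Cu⁺(aq) + Li(s) → Cu(s) + Li⁺(aq); Q = [Li⁺]^1/[Cu⁺]^1.
From E = E° − (0.0592/n) log Q: log Q = (E° − E)·n/0.0592 = (+3.54 − (+3.600))·1/0.0592 = -1.0135.
So 1·log[Cu⁺] = 1·log(0.0284) − log Q = -1.5467 − (-1.0135) = -0.5332; [Cu⁺] = 10^(-0.5332) ≈ 0.29 M.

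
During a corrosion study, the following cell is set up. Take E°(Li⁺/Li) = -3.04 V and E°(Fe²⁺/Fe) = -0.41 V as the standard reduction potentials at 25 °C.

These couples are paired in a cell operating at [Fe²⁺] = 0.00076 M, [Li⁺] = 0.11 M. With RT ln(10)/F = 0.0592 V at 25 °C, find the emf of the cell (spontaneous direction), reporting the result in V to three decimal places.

+2.594 V

Fe²⁺/Fe is the cathode (higher E°), Li⁺/Li the anode: E°cell = -0.41 − (-3.04) = +2.63 V, n = 2.
Overall: Fe²⁺(aq) + 2 Li(s) → Fe(s) + 2 Li⁺(aq)
Q = [Li⁺]^2 / ([Fe²⁺]); log Q = 1.202.
E = E° − (0.0592/n) log Q = +2.63 − (0.0592/2)(1.202) = +2.594 V.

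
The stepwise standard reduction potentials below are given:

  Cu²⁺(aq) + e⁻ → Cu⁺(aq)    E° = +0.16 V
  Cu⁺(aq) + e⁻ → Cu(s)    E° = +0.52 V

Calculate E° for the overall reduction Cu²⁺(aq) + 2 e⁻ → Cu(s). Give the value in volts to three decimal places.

Since ΔG° = −nFE° is additive over sequential reductions, n₃E°₃ = n₁E°₁ + n₂E°₂.
E°₃ = (1×+0.16 + 1×+0.52) / 2 = (+0.680) / 2 = +0.340 V.

+0.340 V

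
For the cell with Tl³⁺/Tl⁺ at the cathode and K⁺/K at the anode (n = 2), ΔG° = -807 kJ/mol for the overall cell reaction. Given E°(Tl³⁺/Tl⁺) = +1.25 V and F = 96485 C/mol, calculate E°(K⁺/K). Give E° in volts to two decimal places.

-2.93 V

E°cell = −ΔG°/(nF) = −(-807×10³)/((2)(96485)) = +4.182 V.
Since Tl³⁺/Tl⁺ is the cathode and K⁺/K the anode, E°cell = E°(Tl³⁺/Tl⁺) − E°(K⁺/K).
So E°(K⁺/K) = E°(Tl³⁺/Tl⁺) − E°cell = (+1.25) − (+4.182) = -2.93 V.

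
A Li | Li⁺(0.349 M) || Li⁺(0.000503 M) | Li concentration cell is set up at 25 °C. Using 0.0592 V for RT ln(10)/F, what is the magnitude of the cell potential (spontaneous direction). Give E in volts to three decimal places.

+0.168 V

For a concentration cell E°cell = 0. The 0.349 M side is the cathode (reduction is favoured where [Li⁺] is higher).
With n = 1, E = −(0.0592/1) log([Li⁺]ₐₙ/[Li⁺]꜀ₐₜ) = −(0.0592/1) log(0.000503/0.349) = −(0.0592/1)(-2.841) = +0.168 V.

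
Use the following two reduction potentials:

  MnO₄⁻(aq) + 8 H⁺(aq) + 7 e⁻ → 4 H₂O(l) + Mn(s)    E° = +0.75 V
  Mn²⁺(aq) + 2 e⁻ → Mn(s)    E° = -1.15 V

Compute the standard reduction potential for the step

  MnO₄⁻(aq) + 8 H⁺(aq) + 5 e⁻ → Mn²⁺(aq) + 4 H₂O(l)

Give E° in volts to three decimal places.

Sequential free energies add, so n₃E°₃ = n₁E°₁ + n₂E°₂.
With n₃ = 7, and the known step contributing 2×(-1.15) V, the unknown satisfies 5·E° = 7×(+0.75) − 2×(-1.15) = +7.550.
E° = +7.550 / 5 = +1.510 V.

+1.510 V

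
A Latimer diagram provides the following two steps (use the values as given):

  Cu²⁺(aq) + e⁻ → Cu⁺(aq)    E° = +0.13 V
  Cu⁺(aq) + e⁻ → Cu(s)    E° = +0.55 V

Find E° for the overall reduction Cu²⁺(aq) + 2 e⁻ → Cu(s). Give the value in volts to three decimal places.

+0.340 V

Standard free energies of sequential steps add: ΔG°₃ = ΔG°₁ + ΔG°₂, so n₃E°₃ = n₁E°₁ + n₂E°₂.
E°₃ = (1×+0.13 + 1×+0.55) / 2 = (+0.680) / 2 = +0.340 V.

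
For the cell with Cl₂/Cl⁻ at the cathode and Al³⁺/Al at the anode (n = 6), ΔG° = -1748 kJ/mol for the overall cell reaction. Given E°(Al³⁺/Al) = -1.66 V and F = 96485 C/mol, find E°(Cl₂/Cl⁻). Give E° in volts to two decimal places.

E°cell = −ΔG°/(nF) = −(-1748×10³)/((6)(96485)) = +3.019 V.
Since Cl₂/Cl⁻ is the cathode and Al³⁺/Al the anode, E°cell = E°(Cl₂/Cl⁻) − E°(Al³⁺/Al).
So E°(Cl₂/Cl⁻) = E°cell + E°(Al³⁺/Al) = +3.019 + (-1.66) = +1.36 V.

+1.36 V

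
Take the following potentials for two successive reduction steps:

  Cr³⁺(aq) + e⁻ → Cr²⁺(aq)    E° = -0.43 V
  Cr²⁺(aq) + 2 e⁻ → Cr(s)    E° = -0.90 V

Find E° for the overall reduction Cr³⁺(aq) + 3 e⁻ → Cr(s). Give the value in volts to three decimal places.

Since ΔG° = −nFE° is additive over sequential reductions, n₃E°₃ = n₁E°₁ + n₂E°₂.
E°₃ = (1×-0.43 + 2×-0.90) / 3 = (-2.230) / 3 = -0.743 V.

-0.743 V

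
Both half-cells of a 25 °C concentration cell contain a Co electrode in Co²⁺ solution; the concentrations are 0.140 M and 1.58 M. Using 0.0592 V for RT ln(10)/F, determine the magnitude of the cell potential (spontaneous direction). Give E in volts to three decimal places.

+0.031 V

For a concentration cell E°cell = 0. The 1.58 M side is the cathode (reduction is favoured where [Co²⁺] is higher).
With n = 2, E = −(0.0592/2) log([Co²⁺]ₐₙ/[Co²⁺]꜀ₐₜ) = −(0.0592/2) log(0.14/1.58) = −(0.0592/2)(-1.053) = +0.031 V.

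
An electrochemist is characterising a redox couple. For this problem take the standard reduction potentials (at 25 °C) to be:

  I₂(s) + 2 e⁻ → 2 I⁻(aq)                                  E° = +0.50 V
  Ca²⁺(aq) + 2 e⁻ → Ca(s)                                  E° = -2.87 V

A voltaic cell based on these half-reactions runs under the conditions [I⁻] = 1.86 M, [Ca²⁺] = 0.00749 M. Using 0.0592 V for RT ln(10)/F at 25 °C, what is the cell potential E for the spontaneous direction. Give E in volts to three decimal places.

+3.417 V

I₂/I⁻ is the cathode (higher E°), Ca²⁺/Ca the anode: E°cell = +0.50 − (-2.87) = +3.37 V, n = 2.
Overall: I₂(s) + Ca(s) → 2 I⁻(aq) + Ca²⁺(aq)
Q = [I⁻]^2·[Ca²⁺]; log Q = -1.586.
E = E° − (0.0592/n) log Q = +3.37 − (0.0592/2)(-1.586) = +3.417 V.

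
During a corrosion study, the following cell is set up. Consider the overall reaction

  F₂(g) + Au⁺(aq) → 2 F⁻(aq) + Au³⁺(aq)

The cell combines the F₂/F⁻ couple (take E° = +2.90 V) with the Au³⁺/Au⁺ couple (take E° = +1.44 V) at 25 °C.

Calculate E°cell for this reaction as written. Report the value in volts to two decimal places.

The F₂/F⁻ couple has the higher reduction potential, so it is the cathode; Au³⁺/Au⁺ is oxidised at the anode.
E°cell = E°(cathode) − E°(anode) = (+2.90) − (+1.44) = +1.46 V.
Since E°cell > 0, the reaction is spontaneous under standard conditions.

+1.46 V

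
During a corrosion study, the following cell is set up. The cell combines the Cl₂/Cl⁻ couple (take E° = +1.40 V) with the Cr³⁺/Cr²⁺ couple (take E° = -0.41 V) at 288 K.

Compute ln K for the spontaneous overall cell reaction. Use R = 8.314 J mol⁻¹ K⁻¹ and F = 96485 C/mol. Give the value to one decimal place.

Cathode: Cl₂/Cl⁻; anode: Cr³⁺/Cr²⁺. E°cell = (+1.40) − (-0.41) = +1.81 V, with n = 2.
ΔG° = −nFE° = −RT ln K, so ln K = nFE°/(RT) = (2)(96485)(+1.81) / ((8.314)(288)) = 145.870.

145.9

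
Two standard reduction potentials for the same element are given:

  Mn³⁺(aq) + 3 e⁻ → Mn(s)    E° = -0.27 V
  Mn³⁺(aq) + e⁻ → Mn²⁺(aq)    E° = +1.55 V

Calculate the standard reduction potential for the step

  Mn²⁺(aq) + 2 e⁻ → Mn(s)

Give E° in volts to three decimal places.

Sequential free energies add, so n₃E°₃ = n₁E°₁ + n₂E°₂.
With n₃ = 3, and the known step contributing 1×(+1.55) V, the unknown satisfies 2·E° = 3×(-0.27) − 1×(+1.55) = -2.360.
E° = -2.360 / 2 = -1.180 V.

-1.180 V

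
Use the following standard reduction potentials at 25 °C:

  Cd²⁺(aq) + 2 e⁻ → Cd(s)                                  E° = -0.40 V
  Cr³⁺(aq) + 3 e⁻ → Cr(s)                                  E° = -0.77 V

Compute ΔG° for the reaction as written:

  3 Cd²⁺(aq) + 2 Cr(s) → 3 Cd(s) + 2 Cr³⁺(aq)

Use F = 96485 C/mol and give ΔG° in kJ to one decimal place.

As written, Cd²⁺/Cd is reduced (cathode) and Cr³⁺/Cr is oxidised (anode), so E°cell = (-0.40) − (-0.77) = +0.37 V.
Balancing electrons gives n = 6.
ΔG° = −nFE° = −(6)(96485)(+0.37) = -214,197 J = -214.2 kJ.

-214.2 kJ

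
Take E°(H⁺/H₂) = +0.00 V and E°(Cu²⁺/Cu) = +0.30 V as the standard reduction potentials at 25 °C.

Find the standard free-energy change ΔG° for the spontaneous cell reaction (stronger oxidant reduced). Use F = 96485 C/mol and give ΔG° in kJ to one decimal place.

Cu²⁺/Cu (E° = +0.30 V) is the cathode; H⁺/H₂ (E° = +0.00 V) is the anode, so E°cell = +0.30 V.
Balancing electrons gives n = 2 (lcm of 2 and 2).
ΔG° = −nFE° = −(2)(96485)(+0.30) = -57,891 J = -57.9 kJ.

-57.9 kJ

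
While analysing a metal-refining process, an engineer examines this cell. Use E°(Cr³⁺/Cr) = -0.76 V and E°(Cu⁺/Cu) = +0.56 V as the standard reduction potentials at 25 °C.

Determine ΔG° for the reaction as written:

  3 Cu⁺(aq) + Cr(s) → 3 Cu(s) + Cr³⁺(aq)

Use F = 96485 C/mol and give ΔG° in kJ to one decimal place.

-382.1 kJ

As written, Cu⁺/Cu is reduced (cathode) and Cr³⁺/Cr is oxidised (anode), so E°cell = (+0.56) − (-0.76) = +1.32 V.
Balancing electrons gives n = 3.
ΔG° = −nFE° = −(3)(96485)(+1.32) = -382,081 J = -382.1 kJ.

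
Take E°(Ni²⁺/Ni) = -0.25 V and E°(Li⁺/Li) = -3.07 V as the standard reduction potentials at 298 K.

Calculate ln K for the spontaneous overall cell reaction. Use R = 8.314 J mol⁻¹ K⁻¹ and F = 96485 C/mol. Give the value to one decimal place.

Cathode: Ni²⁺/Ni; anode: Li⁺/Li. E°cell = (-0.25) − (-3.07) = +2.82 V, with n = 2.
ΔG° = −nFE° = −RT ln K, so ln K = nFE°/(RT) = (2)(96485)(+2.82) / ((8.314)(298)) = 219.641.

219.6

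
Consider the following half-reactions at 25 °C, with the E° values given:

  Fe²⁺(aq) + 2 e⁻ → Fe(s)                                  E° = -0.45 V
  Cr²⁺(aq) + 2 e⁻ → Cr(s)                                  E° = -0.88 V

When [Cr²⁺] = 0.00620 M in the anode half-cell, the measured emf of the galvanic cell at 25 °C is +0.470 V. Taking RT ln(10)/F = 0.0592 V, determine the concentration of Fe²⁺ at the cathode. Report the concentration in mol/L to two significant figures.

0.14 M

Fe²⁺/Fe is the cathode, Cr²⁺/Cr the anode: E°cell = +0.43 V, n = 2.
Overall reaction: Fe²⁺(aq) + Cr(s) → Fe(s) + Cr²⁺(aq); Q = [Cr²⁺]^1/[Fe²⁺]^1.
From E = E° − (0.0592/n) log Q: log Q = (E° − E)·n/0.0592 = (+0.43 − (+0.470))·2/0.0592 = -1.3514.
So 1·log[Fe²⁺] = 1·log(0.0062) − log Q = -2.2076 − (-1.3514) = -0.8562; [Fe²⁺] = 10^(-0.8562) ≈ 0.14 M.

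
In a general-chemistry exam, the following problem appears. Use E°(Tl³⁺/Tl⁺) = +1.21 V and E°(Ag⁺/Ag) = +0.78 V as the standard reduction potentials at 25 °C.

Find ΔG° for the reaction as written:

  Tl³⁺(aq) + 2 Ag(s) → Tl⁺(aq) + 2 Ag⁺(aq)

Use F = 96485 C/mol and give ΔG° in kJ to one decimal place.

-83.0 kJ

As written, Tl³⁺/Tl⁺ is reduced (cathode) and Ag⁺/Ag is oxidised (anode), so E°cell = (+1.21) − (+0.78) = +0.43 V.
Balancing electrons gives n = 2.
ΔG° = −nFE° = −(2)(96485)(+0.43) = -82,977 J = -83.0 kJ.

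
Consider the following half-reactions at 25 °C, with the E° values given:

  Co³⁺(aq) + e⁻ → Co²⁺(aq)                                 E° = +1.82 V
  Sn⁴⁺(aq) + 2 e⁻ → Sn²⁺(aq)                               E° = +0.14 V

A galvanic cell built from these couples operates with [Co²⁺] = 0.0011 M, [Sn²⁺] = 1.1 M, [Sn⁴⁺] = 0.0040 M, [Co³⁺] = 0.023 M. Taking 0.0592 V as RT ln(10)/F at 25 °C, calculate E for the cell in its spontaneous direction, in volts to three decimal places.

+1.830 V

Co³⁺/Co²⁺ is the cathode (higher E°), Sn⁴⁺/Sn²⁺ the anode: E°cell = +1.82 − (+0.14) = +1.68 V, n = 2.
Overall: 2 Co³⁺(aq) + Sn²⁺(aq) → 2 Co²⁺(aq) + Sn⁴⁺(aq)
Q = [Co²⁺]^2·[Sn⁴⁺] / ([Co³⁺]^2·[Sn²⁺]); log Q = -5.080.
E = E° − (0.0592/n) log Q = +1.68 − (0.0592/2)(-5.080) = +1.830 V.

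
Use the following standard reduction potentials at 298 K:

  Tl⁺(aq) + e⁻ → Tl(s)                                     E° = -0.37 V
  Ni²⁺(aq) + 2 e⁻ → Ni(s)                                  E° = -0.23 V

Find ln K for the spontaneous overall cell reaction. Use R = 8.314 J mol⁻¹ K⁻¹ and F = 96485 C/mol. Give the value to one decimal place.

Cathode: Ni²⁺/Ni; anode: Tl⁺/Tl. E°cell = (-0.23) − (-0.37) = +0.14 V, with n = 2.
ΔG° = −nFE° = −RT ln K, so ln K = nFE°/(RT) = (2)(96485)(+0.14) / ((8.314)(298)) = 10.904.

10.9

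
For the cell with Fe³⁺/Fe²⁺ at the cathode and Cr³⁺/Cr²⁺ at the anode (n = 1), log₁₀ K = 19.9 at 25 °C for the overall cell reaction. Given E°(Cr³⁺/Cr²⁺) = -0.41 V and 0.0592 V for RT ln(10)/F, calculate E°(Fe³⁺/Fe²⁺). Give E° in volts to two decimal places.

E°cell = (0.0592/n)·log K = (0.0592/1)(19.9) = +1.178 V.
Since Fe³⁺/Fe²⁺ is the cathode and Cr³⁺/Cr²⁺ the anode, E°cell = E°(Fe³⁺/Fe²⁺) − E°(Cr³⁺/Cr²⁺).
So E°(Fe³⁺/Fe²⁺) = E°cell + E°(Cr³⁺/Cr²⁺) = +1.178 + (-0.41) = +0.77 V.

+0.77 V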